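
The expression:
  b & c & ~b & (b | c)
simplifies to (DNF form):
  False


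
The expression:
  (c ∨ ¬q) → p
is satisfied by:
  {q: True, p: True, c: False}
  {p: True, c: False, q: False}
  {q: True, p: True, c: True}
  {p: True, c: True, q: False}
  {q: True, c: False, p: False}


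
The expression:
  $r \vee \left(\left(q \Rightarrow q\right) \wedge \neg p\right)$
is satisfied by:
  {r: True, p: False}
  {p: False, r: False}
  {p: True, r: True}


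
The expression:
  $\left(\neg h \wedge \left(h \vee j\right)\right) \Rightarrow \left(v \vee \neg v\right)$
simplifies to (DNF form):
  $\text{True}$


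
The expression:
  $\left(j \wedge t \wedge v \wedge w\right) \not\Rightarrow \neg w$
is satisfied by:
  {t: True, j: True, w: True, v: True}


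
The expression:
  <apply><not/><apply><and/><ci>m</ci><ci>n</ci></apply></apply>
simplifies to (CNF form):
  <apply><or/><apply><not/><ci>m</ci></apply><apply><not/><ci>n</ci></apply></apply>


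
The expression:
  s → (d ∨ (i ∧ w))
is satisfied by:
  {d: True, w: True, i: True, s: False}
  {d: True, w: True, i: False, s: False}
  {d: True, i: True, s: False, w: False}
  {d: True, i: False, s: False, w: False}
  {w: True, i: True, s: False, d: False}
  {w: True, i: False, s: False, d: False}
  {i: True, w: False, s: False, d: False}
  {i: False, w: False, s: False, d: False}
  {d: True, w: True, s: True, i: True}
  {d: True, w: True, s: True, i: False}
  {d: True, s: True, i: True, w: False}
  {d: True, s: True, i: False, w: False}
  {w: True, s: True, i: True, d: False}


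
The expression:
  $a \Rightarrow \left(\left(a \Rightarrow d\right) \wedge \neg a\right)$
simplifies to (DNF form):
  $\neg a$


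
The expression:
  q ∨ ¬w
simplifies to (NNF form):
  q ∨ ¬w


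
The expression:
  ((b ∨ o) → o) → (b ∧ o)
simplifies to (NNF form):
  b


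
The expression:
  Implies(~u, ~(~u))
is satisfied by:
  {u: True}


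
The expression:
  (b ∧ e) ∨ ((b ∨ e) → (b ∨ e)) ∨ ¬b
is always true.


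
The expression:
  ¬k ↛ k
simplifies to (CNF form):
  ¬k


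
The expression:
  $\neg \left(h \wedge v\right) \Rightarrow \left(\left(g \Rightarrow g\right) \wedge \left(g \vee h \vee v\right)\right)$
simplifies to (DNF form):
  $g \vee h \vee v$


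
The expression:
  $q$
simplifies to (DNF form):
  $q$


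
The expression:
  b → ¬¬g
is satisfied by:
  {g: True, b: False}
  {b: False, g: False}
  {b: True, g: True}


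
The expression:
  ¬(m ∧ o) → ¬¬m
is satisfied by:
  {m: True}


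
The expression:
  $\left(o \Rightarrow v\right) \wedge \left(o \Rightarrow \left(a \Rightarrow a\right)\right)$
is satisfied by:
  {v: True, o: False}
  {o: False, v: False}
  {o: True, v: True}


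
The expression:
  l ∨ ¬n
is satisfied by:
  {l: True, n: False}
  {n: False, l: False}
  {n: True, l: True}


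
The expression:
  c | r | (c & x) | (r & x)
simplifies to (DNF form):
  c | r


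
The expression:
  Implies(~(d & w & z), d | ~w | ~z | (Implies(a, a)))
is always true.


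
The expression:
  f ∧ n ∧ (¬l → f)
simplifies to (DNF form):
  f ∧ n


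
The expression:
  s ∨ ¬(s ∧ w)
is always true.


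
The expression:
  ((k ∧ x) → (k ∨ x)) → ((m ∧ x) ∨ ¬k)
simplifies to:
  (m ∧ x) ∨ ¬k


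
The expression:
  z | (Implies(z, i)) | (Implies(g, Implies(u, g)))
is always true.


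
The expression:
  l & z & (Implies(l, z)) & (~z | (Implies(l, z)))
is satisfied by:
  {z: True, l: True}


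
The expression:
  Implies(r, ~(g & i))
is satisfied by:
  {g: False, i: False, r: False}
  {r: True, g: False, i: False}
  {i: True, g: False, r: False}
  {r: True, i: True, g: False}
  {g: True, r: False, i: False}
  {r: True, g: True, i: False}
  {i: True, g: True, r: False}


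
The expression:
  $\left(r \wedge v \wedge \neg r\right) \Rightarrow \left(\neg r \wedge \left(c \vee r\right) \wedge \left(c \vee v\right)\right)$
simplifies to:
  $\text{True}$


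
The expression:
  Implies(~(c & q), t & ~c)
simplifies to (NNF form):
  (c & q) | (t & ~c)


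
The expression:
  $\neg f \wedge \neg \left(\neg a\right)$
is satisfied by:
  {a: True, f: False}


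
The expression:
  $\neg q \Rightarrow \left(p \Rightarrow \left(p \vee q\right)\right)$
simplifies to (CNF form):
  $\text{True}$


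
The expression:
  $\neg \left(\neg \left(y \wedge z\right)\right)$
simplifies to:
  $y \wedge z$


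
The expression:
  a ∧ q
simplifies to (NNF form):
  a ∧ q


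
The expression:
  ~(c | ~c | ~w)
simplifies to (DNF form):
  False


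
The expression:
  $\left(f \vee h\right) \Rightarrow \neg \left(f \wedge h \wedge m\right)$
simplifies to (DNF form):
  $\neg f \vee \neg h \vee \neg m$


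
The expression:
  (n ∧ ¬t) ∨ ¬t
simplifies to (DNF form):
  ¬t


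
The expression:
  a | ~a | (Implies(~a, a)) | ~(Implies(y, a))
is always true.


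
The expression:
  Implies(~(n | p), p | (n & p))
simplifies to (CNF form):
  n | p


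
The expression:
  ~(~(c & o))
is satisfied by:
  {c: True, o: True}


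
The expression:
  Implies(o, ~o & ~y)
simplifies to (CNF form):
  ~o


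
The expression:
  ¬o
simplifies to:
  ¬o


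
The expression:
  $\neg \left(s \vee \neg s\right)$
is never true.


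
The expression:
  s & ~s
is never true.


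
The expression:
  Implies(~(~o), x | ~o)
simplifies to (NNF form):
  x | ~o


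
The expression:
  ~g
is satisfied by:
  {g: False}


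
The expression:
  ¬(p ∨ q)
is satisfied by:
  {q: False, p: False}


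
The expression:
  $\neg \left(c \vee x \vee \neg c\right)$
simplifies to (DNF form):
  $\text{False}$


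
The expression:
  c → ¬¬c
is always true.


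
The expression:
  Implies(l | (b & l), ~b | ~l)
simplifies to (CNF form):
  ~b | ~l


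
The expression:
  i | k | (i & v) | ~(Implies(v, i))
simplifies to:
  i | k | v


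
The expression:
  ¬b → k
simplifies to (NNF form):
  b ∨ k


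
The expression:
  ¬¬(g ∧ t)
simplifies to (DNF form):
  g ∧ t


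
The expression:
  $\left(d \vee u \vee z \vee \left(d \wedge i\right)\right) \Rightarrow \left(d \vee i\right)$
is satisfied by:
  {i: True, d: True, u: False, z: False}
  {i: True, d: True, z: True, u: False}
  {i: True, d: True, u: True, z: False}
  {i: True, d: True, z: True, u: True}
  {i: True, u: False, z: False, d: False}
  {i: True, z: True, u: False, d: False}
  {i: True, u: True, z: False, d: False}
  {i: True, z: True, u: True, d: False}
  {d: True, u: False, z: False, i: False}
  {z: True, d: True, u: False, i: False}
  {d: True, u: True, z: False, i: False}
  {z: True, d: True, u: True, i: False}
  {d: False, u: False, z: False, i: False}


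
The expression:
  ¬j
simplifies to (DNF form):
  ¬j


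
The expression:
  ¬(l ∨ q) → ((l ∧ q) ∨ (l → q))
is always true.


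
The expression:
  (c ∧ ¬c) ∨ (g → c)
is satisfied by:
  {c: True, g: False}
  {g: False, c: False}
  {g: True, c: True}


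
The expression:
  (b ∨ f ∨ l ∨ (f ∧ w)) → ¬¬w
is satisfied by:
  {w: True, f: False, l: False, b: False}
  {b: True, w: True, f: False, l: False}
  {w: True, l: True, f: False, b: False}
  {b: True, w: True, l: True, f: False}
  {w: True, f: True, l: False, b: False}
  {w: True, b: True, f: True, l: False}
  {w: True, l: True, f: True, b: False}
  {b: True, w: True, l: True, f: True}
  {b: False, f: False, l: False, w: False}


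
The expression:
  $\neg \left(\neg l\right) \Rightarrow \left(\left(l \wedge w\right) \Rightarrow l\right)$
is always true.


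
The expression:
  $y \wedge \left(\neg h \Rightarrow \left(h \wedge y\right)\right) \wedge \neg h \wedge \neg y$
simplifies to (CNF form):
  $\text{False}$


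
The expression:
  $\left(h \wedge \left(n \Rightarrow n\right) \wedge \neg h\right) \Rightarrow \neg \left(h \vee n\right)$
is always true.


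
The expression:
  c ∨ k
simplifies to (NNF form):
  c ∨ k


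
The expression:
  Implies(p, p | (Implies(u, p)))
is always true.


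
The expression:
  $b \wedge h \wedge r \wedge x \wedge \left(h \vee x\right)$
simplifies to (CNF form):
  $b \wedge h \wedge r \wedge x$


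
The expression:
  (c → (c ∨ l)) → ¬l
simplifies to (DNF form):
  ¬l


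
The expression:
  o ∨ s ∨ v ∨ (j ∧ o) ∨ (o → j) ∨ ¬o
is always true.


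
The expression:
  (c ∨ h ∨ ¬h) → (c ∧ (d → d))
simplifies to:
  c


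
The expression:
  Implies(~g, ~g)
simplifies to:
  True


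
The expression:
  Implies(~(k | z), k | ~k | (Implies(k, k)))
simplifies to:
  True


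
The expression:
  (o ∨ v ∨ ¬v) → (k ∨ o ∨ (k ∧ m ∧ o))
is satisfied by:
  {k: True, o: True}
  {k: True, o: False}
  {o: True, k: False}


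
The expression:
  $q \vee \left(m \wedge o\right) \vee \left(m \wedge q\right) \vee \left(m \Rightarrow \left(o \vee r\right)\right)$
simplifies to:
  $o \vee q \vee r \vee \neg m$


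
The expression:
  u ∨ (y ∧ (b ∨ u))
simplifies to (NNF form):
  u ∨ (b ∧ y)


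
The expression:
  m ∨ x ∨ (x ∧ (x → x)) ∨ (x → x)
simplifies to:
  True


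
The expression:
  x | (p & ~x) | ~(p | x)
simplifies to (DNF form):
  True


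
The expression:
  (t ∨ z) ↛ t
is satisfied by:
  {z: True, t: False}


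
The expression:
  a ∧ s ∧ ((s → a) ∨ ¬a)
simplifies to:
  a ∧ s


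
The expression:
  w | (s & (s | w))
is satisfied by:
  {s: True, w: True}
  {s: True, w: False}
  {w: True, s: False}


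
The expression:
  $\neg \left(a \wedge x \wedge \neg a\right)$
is always true.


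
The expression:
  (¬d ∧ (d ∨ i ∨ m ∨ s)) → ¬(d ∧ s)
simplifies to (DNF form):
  True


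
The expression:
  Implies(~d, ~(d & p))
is always true.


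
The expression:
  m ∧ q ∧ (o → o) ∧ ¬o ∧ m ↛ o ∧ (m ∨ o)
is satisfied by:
  {m: True, q: True, o: False}


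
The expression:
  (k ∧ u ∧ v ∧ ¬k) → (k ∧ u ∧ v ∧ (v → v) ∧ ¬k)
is always true.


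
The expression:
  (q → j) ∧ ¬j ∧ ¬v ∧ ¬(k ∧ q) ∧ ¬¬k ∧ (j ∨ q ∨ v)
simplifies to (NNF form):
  False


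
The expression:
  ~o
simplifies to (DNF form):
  ~o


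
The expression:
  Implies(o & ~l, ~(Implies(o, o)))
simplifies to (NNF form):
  l | ~o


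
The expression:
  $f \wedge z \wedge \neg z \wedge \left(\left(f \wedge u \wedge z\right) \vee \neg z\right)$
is never true.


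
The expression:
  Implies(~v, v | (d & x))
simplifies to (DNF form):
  v | (d & x)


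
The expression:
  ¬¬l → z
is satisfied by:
  {z: True, l: False}
  {l: False, z: False}
  {l: True, z: True}


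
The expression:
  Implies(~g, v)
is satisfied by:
  {v: True, g: True}
  {v: True, g: False}
  {g: True, v: False}


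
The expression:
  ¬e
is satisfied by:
  {e: False}


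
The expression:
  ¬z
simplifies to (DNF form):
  ¬z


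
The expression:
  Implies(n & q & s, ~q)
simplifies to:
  ~n | ~q | ~s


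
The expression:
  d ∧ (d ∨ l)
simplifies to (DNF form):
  d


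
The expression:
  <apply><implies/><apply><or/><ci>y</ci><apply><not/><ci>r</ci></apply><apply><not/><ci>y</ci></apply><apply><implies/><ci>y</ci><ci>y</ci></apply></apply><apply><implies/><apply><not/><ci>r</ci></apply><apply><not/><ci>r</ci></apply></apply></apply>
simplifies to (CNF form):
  <true/>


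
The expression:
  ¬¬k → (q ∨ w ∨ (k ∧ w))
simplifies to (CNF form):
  q ∨ w ∨ ¬k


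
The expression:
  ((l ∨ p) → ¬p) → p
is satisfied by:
  {p: True}


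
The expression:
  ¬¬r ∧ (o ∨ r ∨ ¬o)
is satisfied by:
  {r: True}


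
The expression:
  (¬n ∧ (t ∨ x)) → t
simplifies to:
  n ∨ t ∨ ¬x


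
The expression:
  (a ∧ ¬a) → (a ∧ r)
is always true.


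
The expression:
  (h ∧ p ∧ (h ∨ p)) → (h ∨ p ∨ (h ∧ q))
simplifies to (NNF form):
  True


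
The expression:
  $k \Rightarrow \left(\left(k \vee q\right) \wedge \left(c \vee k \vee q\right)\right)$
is always true.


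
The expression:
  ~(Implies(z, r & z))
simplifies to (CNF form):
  z & ~r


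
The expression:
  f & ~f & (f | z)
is never true.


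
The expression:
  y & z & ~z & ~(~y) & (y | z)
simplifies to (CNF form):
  False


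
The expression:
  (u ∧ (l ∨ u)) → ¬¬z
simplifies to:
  z ∨ ¬u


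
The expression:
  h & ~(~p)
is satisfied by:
  {h: True, p: True}


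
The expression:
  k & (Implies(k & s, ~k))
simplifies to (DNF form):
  k & ~s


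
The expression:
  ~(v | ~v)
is never true.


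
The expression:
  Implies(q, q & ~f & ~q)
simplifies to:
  ~q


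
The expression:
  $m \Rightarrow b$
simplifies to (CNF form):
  $b \vee \neg m$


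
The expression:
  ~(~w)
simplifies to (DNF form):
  w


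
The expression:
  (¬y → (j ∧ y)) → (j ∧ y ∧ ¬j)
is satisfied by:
  {y: False}


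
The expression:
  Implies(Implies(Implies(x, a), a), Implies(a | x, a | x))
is always true.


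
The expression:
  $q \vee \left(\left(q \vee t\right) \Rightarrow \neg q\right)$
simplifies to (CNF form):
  $\text{True}$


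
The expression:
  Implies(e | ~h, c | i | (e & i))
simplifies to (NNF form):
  c | i | (h & ~e)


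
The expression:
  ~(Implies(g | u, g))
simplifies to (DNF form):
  u & ~g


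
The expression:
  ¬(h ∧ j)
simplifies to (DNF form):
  ¬h ∨ ¬j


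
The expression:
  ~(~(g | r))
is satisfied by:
  {r: True, g: True}
  {r: True, g: False}
  {g: True, r: False}


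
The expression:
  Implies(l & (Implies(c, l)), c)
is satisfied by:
  {c: True, l: False}
  {l: False, c: False}
  {l: True, c: True}


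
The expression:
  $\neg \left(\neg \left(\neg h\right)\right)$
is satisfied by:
  {h: False}


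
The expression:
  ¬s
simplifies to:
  ¬s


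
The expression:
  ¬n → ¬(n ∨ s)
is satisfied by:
  {n: True, s: False}
  {s: False, n: False}
  {s: True, n: True}


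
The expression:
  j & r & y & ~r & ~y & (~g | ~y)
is never true.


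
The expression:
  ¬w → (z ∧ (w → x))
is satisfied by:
  {z: True, w: True}
  {z: True, w: False}
  {w: True, z: False}


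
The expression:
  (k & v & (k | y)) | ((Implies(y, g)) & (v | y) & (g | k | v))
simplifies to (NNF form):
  (g & y) | (k & v) | (v & ~y)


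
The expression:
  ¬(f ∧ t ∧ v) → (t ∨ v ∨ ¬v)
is always true.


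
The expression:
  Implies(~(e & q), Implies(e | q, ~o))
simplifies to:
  ~o | (e & q) | (~e & ~q)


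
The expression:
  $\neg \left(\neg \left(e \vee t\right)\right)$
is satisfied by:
  {t: True, e: True}
  {t: True, e: False}
  {e: True, t: False}


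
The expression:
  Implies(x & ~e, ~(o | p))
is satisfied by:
  {e: True, p: False, x: False, o: False}
  {o: True, e: True, p: False, x: False}
  {e: True, p: True, o: False, x: False}
  {o: True, e: True, p: True, x: False}
  {o: False, p: False, e: False, x: False}
  {o: True, p: False, e: False, x: False}
  {p: True, o: False, e: False, x: False}
  {o: True, p: True, e: False, x: False}
  {x: True, e: True, o: False, p: False}
  {x: True, o: True, e: True, p: False}
  {x: True, e: True, p: True, o: False}
  {x: True, o: True, e: True, p: True}
  {x: True, o: False, p: False, e: False}


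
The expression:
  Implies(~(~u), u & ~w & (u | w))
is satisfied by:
  {w: False, u: False}
  {u: True, w: False}
  {w: True, u: False}


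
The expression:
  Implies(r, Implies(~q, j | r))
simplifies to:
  True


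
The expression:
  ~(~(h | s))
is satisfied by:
  {s: True, h: True}
  {s: True, h: False}
  {h: True, s: False}


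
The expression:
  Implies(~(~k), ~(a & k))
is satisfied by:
  {k: False, a: False}
  {a: True, k: False}
  {k: True, a: False}


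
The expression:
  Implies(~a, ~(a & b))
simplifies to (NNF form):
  True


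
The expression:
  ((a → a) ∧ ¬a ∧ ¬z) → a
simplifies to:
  a ∨ z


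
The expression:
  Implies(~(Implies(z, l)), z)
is always true.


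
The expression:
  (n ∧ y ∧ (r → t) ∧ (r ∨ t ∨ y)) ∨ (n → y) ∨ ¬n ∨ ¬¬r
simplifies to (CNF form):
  r ∨ y ∨ ¬n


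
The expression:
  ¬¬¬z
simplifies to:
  ¬z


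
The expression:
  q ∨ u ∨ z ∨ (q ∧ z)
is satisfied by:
  {q: True, z: True, u: True}
  {q: True, z: True, u: False}
  {q: True, u: True, z: False}
  {q: True, u: False, z: False}
  {z: True, u: True, q: False}
  {z: True, u: False, q: False}
  {u: True, z: False, q: False}


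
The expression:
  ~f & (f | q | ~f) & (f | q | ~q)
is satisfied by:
  {f: False}


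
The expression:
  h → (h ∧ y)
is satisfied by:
  {y: True, h: False}
  {h: False, y: False}
  {h: True, y: True}


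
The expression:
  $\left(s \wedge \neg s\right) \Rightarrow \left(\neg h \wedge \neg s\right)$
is always true.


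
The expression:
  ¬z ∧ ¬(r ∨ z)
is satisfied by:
  {r: False, z: False}


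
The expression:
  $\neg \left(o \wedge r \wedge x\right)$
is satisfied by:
  {o: False, x: False, r: False}
  {r: True, o: False, x: False}
  {x: True, o: False, r: False}
  {r: True, x: True, o: False}
  {o: True, r: False, x: False}
  {r: True, o: True, x: False}
  {x: True, o: True, r: False}


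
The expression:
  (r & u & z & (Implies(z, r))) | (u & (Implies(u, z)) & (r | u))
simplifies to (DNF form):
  u & z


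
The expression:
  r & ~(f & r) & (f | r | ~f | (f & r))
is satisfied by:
  {r: True, f: False}


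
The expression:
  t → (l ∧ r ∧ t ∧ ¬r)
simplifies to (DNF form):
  ¬t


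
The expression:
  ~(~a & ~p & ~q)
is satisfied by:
  {a: True, q: True, p: True}
  {a: True, q: True, p: False}
  {a: True, p: True, q: False}
  {a: True, p: False, q: False}
  {q: True, p: True, a: False}
  {q: True, p: False, a: False}
  {p: True, q: False, a: False}


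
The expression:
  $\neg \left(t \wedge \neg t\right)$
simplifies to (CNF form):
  $\text{True}$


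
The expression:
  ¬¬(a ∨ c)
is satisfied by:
  {a: True, c: True}
  {a: True, c: False}
  {c: True, a: False}


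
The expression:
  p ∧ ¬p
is never true.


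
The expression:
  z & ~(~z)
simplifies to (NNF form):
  z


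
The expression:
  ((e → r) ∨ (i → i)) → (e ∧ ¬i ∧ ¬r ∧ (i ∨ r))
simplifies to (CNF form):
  False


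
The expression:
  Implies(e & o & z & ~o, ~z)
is always true.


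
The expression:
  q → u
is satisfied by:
  {u: True, q: False}
  {q: False, u: False}
  {q: True, u: True}


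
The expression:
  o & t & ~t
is never true.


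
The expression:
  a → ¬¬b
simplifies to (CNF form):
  b ∨ ¬a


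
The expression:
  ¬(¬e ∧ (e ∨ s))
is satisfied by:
  {e: True, s: False}
  {s: False, e: False}
  {s: True, e: True}


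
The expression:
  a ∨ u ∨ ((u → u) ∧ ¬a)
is always true.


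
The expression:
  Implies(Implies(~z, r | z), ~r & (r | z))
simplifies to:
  ~r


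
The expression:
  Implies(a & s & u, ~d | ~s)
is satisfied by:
  {u: False, d: False, a: False, s: False}
  {s: True, u: False, d: False, a: False}
  {a: True, u: False, d: False, s: False}
  {s: True, a: True, u: False, d: False}
  {d: True, s: False, u: False, a: False}
  {s: True, d: True, u: False, a: False}
  {a: True, d: True, s: False, u: False}
  {s: True, a: True, d: True, u: False}
  {u: True, a: False, d: False, s: False}
  {s: True, u: True, a: False, d: False}
  {a: True, u: True, s: False, d: False}
  {s: True, a: True, u: True, d: False}
  {d: True, u: True, a: False, s: False}
  {s: True, d: True, u: True, a: False}
  {a: True, d: True, u: True, s: False}


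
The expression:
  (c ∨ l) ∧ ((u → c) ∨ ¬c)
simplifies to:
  c ∨ l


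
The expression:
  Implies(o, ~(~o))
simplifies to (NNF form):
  True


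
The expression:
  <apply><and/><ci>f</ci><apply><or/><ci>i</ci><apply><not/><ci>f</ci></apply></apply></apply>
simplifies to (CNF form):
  <apply><and/><ci>f</ci><ci>i</ci></apply>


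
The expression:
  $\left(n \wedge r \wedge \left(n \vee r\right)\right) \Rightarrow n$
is always true.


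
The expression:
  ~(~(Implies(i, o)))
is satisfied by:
  {o: True, i: False}
  {i: False, o: False}
  {i: True, o: True}


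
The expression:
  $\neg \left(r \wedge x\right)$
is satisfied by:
  {x: False, r: False}
  {r: True, x: False}
  {x: True, r: False}


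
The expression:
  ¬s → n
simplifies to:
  n ∨ s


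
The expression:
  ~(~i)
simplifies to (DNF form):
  i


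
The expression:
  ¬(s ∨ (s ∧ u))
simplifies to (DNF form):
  ¬s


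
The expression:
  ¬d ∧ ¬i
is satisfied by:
  {d: False, i: False}


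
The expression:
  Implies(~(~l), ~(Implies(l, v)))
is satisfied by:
  {l: False, v: False}
  {v: True, l: False}
  {l: True, v: False}


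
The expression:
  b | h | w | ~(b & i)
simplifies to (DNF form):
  True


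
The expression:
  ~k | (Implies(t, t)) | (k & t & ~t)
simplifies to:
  True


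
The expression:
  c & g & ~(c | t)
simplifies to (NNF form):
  False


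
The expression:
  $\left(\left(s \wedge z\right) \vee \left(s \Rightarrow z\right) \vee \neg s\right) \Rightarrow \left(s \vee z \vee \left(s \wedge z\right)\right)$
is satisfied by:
  {z: True, s: True}
  {z: True, s: False}
  {s: True, z: False}


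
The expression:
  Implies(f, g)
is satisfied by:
  {g: True, f: False}
  {f: False, g: False}
  {f: True, g: True}


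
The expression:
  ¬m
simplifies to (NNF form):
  ¬m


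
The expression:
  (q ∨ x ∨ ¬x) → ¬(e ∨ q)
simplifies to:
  ¬e ∧ ¬q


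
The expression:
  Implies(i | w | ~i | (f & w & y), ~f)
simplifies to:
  ~f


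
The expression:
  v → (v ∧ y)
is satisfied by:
  {y: True, v: False}
  {v: False, y: False}
  {v: True, y: True}


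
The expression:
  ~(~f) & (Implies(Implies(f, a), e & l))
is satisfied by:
  {l: True, e: True, f: True, a: False}
  {l: True, f: True, e: False, a: False}
  {e: True, f: True, l: False, a: False}
  {f: True, l: False, e: False, a: False}
  {a: True, l: True, e: True, f: True}


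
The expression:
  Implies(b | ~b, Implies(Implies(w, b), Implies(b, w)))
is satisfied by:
  {w: True, b: False}
  {b: False, w: False}
  {b: True, w: True}


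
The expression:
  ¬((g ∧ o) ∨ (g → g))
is never true.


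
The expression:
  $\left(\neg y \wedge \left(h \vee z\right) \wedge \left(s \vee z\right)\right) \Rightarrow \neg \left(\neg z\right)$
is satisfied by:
  {y: True, z: True, s: False, h: False}
  {y: True, s: False, z: False, h: False}
  {z: True, y: False, s: False, h: False}
  {y: False, s: False, z: False, h: False}
  {h: True, y: True, z: True, s: False}
  {h: True, y: True, s: False, z: False}
  {h: True, z: True, y: False, s: False}
  {h: True, y: False, s: False, z: False}
  {y: True, s: True, z: True, h: False}
  {y: True, s: True, h: False, z: False}
  {s: True, z: True, h: False, y: False}
  {s: True, h: False, z: False, y: False}
  {y: True, s: True, h: True, z: True}
  {y: True, s: True, h: True, z: False}
  {s: True, h: True, z: True, y: False}


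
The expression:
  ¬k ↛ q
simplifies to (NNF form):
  q ∨ ¬k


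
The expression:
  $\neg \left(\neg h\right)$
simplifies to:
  $h$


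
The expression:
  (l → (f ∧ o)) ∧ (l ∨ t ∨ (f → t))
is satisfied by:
  {t: True, o: True, l: False, f: False}
  {t: True, o: False, l: False, f: False}
  {o: True, f: False, t: False, l: False}
  {f: False, o: False, t: False, l: False}
  {f: True, t: True, o: True, l: False}
  {f: True, t: True, o: False, l: False}
  {l: True, f: True, t: True, o: True}
  {l: True, f: True, o: True, t: False}


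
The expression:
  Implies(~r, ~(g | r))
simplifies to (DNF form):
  r | ~g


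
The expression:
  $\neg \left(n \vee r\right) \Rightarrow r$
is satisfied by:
  {r: True, n: True}
  {r: True, n: False}
  {n: True, r: False}


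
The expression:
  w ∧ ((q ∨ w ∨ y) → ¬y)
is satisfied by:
  {w: True, y: False}


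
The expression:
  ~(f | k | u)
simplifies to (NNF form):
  ~f & ~k & ~u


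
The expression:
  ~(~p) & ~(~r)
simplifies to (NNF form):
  p & r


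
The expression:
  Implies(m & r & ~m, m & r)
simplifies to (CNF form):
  True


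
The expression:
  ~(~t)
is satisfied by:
  {t: True}


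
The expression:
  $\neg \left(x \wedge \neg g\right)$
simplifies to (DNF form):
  $g \vee \neg x$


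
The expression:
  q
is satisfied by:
  {q: True}


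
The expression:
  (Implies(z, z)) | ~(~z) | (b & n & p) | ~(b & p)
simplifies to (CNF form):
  True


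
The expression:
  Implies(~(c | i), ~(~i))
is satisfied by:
  {i: True, c: True}
  {i: True, c: False}
  {c: True, i: False}


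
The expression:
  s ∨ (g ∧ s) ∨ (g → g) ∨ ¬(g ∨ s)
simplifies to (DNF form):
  True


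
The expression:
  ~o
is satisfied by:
  {o: False}


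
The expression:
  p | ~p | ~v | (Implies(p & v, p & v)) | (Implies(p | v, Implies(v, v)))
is always true.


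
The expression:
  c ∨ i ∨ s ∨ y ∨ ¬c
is always true.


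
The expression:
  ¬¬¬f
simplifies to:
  ¬f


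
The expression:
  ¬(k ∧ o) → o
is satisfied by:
  {o: True}


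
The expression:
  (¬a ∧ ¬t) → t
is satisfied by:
  {a: True, t: True}
  {a: True, t: False}
  {t: True, a: False}


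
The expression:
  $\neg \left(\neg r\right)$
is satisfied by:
  {r: True}


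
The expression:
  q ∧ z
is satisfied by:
  {z: True, q: True}


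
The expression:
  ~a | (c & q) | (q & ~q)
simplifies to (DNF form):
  ~a | (c & q)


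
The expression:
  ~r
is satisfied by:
  {r: False}


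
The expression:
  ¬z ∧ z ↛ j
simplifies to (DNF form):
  False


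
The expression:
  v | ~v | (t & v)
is always true.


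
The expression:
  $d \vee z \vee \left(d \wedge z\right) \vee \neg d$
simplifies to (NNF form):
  $\text{True}$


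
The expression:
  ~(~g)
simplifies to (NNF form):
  g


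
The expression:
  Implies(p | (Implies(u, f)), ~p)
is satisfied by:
  {p: False}


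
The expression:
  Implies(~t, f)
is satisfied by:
  {t: True, f: True}
  {t: True, f: False}
  {f: True, t: False}


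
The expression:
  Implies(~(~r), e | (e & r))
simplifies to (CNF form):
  e | ~r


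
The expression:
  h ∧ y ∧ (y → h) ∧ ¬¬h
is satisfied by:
  {h: True, y: True}


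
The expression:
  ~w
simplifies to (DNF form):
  ~w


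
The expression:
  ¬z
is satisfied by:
  {z: False}


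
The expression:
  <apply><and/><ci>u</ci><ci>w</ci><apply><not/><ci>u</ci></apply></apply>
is never true.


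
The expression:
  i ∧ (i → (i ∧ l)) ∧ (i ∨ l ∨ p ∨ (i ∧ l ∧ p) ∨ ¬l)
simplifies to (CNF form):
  i ∧ l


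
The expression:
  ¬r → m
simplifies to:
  m ∨ r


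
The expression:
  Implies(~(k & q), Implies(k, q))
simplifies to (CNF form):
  q | ~k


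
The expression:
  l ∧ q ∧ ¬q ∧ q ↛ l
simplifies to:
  False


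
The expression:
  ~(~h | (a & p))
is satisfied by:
  {h: True, p: False, a: False}
  {h: True, a: True, p: False}
  {h: True, p: True, a: False}


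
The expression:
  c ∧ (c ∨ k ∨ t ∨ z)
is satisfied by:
  {c: True}


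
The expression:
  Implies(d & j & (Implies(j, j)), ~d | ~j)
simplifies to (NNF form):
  ~d | ~j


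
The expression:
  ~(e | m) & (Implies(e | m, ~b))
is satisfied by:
  {e: False, m: False}


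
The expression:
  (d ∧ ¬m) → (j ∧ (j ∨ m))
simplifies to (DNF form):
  j ∨ m ∨ ¬d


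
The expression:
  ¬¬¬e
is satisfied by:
  {e: False}


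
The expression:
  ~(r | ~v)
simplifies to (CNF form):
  v & ~r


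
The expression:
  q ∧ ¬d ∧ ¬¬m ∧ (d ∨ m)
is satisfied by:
  {m: True, q: True, d: False}


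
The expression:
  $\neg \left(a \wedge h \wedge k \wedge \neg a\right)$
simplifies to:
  $\text{True}$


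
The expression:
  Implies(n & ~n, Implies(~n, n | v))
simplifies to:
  True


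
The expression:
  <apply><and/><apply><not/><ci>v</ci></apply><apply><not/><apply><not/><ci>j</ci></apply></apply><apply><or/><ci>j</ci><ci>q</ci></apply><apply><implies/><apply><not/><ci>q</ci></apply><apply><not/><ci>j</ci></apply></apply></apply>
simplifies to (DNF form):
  <apply><and/><ci>j</ci><ci>q</ci><apply><not/><ci>v</ci></apply></apply>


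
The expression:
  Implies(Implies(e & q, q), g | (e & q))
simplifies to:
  g | (e & q)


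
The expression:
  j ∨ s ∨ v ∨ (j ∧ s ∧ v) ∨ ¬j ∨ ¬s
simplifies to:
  True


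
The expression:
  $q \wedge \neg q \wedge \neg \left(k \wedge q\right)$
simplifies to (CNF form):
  $\text{False}$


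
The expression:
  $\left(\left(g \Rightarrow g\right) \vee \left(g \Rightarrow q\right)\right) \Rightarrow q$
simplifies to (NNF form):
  $q$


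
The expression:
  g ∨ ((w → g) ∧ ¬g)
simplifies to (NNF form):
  g ∨ ¬w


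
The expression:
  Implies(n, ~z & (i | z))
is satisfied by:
  {i: True, n: False, z: False}
  {i: False, n: False, z: False}
  {z: True, i: True, n: False}
  {z: True, i: False, n: False}
  {n: True, i: True, z: False}


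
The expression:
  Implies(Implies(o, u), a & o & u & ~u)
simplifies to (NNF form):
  o & ~u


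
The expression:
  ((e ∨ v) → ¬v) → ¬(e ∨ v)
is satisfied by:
  {v: True, e: False}
  {e: False, v: False}
  {e: True, v: True}


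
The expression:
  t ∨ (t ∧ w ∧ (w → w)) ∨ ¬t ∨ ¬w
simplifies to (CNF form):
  True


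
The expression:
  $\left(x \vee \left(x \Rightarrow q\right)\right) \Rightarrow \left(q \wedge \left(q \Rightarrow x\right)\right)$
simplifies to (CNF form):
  $q \wedge x$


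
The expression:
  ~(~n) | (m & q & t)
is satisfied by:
  {n: True, m: True, q: True, t: True}
  {n: True, m: True, q: True, t: False}
  {n: True, m: True, t: True, q: False}
  {n: True, m: True, t: False, q: False}
  {n: True, q: True, t: True, m: False}
  {n: True, q: True, t: False, m: False}
  {n: True, q: False, t: True, m: False}
  {n: True, q: False, t: False, m: False}
  {m: True, q: True, t: True, n: False}


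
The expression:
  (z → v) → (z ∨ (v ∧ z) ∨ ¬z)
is always true.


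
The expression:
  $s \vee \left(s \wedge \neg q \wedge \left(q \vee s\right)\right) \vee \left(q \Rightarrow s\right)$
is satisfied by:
  {s: True, q: False}
  {q: False, s: False}
  {q: True, s: True}


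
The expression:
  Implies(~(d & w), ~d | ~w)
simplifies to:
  True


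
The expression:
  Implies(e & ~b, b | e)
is always true.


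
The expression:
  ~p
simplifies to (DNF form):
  ~p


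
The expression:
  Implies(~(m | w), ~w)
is always true.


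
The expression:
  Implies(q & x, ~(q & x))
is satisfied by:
  {q: False, x: False}
  {x: True, q: False}
  {q: True, x: False}


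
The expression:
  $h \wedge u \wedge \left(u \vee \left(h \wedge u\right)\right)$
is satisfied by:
  {h: True, u: True}


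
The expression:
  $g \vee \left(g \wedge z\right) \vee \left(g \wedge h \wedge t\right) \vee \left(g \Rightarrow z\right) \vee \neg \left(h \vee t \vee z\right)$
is always true.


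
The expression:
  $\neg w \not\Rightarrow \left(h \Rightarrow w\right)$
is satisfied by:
  {h: True, w: False}


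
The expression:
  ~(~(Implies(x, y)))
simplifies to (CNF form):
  y | ~x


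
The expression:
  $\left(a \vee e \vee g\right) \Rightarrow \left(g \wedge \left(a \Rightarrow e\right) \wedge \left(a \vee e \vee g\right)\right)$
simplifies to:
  $\left(e \wedge g\right) \vee \left(\neg a \wedge \neg e\right)$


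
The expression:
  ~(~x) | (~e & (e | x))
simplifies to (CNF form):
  x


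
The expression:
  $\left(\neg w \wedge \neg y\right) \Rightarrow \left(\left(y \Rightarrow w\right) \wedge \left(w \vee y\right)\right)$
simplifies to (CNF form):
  $w \vee y$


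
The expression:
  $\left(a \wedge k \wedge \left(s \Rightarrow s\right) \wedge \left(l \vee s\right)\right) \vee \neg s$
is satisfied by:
  {a: True, k: True, s: False}
  {a: True, k: False, s: False}
  {k: True, a: False, s: False}
  {a: False, k: False, s: False}
  {a: True, s: True, k: True}


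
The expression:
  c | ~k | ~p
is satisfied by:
  {c: True, p: False, k: False}
  {p: False, k: False, c: False}
  {c: True, k: True, p: False}
  {k: True, p: False, c: False}
  {c: True, p: True, k: False}
  {p: True, c: False, k: False}
  {c: True, k: True, p: True}


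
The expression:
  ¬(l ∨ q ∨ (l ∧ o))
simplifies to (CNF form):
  ¬l ∧ ¬q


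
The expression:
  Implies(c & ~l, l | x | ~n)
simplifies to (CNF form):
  l | x | ~c | ~n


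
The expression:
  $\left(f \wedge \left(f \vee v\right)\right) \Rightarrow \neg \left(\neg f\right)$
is always true.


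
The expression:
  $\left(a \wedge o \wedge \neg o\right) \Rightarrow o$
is always true.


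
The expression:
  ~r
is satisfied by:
  {r: False}


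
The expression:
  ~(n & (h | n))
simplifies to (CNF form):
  ~n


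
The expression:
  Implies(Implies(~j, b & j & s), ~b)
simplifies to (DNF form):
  ~b | ~j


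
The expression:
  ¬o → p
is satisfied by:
  {o: True, p: True}
  {o: True, p: False}
  {p: True, o: False}


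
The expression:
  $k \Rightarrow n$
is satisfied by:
  {n: True, k: False}
  {k: False, n: False}
  {k: True, n: True}


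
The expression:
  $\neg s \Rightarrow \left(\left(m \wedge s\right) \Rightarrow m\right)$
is always true.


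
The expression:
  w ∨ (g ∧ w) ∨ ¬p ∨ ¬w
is always true.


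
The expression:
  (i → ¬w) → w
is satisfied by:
  {w: True}


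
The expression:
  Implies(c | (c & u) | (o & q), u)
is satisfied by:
  {u: True, q: False, c: False, o: False}
  {u: True, o: True, q: False, c: False}
  {u: True, q: True, c: False, o: False}
  {u: True, o: True, q: True, c: False}
  {u: True, c: True, q: False, o: False}
  {u: True, c: True, o: True, q: False}
  {u: True, c: True, q: True, o: False}
  {u: True, o: True, c: True, q: True}
  {o: False, q: False, c: False, u: False}
  {o: True, q: False, c: False, u: False}
  {q: True, o: False, c: False, u: False}


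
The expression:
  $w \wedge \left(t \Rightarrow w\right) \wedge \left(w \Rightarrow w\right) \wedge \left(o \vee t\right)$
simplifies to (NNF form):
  $w \wedge \left(o \vee t\right)$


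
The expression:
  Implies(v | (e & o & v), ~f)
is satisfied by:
  {v: False, f: False}
  {f: True, v: False}
  {v: True, f: False}


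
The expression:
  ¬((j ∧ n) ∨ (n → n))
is never true.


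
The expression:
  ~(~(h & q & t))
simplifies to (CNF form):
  h & q & t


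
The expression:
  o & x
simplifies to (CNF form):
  o & x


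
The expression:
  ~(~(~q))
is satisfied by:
  {q: False}


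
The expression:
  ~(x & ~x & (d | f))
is always true.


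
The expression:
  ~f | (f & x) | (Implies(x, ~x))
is always true.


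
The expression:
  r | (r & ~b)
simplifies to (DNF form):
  r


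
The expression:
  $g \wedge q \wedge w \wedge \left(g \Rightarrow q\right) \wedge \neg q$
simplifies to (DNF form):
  $\text{False}$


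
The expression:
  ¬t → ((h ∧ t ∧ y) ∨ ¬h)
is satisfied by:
  {t: True, h: False}
  {h: False, t: False}
  {h: True, t: True}


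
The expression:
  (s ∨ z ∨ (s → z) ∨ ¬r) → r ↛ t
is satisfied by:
  {r: True, t: False}


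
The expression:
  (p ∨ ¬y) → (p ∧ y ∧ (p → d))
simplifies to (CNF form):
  y ∧ (d ∨ ¬p)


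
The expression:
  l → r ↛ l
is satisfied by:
  {l: False}


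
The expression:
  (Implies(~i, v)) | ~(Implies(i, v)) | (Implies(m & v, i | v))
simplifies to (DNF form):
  True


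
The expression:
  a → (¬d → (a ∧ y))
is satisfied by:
  {y: True, d: True, a: False}
  {y: True, d: False, a: False}
  {d: True, y: False, a: False}
  {y: False, d: False, a: False}
  {y: True, a: True, d: True}
  {y: True, a: True, d: False}
  {a: True, d: True, y: False}


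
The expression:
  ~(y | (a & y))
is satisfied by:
  {y: False}


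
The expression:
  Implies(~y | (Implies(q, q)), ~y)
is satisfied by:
  {y: False}


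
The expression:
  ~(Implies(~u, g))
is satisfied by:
  {g: False, u: False}


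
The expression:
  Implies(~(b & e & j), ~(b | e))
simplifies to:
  (b | ~e) & (e | ~b) & (j | ~e)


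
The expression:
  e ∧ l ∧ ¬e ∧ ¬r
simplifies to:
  False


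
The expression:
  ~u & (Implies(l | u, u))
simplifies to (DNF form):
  ~l & ~u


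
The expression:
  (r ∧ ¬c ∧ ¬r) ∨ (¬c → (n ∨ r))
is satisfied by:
  {r: True, n: True, c: True}
  {r: True, n: True, c: False}
  {r: True, c: True, n: False}
  {r: True, c: False, n: False}
  {n: True, c: True, r: False}
  {n: True, c: False, r: False}
  {c: True, n: False, r: False}


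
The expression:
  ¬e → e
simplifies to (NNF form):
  e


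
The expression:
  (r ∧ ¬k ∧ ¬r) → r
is always true.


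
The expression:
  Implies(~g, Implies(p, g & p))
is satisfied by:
  {g: True, p: False}
  {p: False, g: False}
  {p: True, g: True}


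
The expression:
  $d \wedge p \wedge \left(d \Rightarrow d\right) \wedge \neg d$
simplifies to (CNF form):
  $\text{False}$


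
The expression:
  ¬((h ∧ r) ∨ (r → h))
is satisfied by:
  {r: True, h: False}


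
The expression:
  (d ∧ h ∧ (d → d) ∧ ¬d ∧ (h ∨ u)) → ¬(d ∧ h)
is always true.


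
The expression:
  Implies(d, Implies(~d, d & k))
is always true.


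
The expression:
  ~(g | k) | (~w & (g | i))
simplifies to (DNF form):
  (g & ~w) | (i & ~w) | (~g & ~k)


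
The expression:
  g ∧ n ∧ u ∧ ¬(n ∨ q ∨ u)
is never true.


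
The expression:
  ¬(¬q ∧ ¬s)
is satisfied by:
  {q: True, s: True}
  {q: True, s: False}
  {s: True, q: False}


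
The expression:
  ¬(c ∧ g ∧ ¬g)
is always true.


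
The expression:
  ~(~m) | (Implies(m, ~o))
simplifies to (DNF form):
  True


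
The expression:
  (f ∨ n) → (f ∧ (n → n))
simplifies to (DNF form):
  f ∨ ¬n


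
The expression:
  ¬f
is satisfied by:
  {f: False}


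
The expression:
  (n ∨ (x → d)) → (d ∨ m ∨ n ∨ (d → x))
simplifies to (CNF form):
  True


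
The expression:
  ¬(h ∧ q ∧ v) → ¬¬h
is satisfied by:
  {h: True}
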